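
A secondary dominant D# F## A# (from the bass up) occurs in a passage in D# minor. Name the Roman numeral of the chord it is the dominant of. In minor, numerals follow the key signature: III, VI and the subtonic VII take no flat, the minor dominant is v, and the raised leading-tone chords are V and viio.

iv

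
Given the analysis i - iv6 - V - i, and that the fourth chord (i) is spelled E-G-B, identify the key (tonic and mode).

E minor

i is given as E-G-B — a minor triad with root E.
If E is scale degree 1 and the mode makes that degree carry a minor triad, the tonic is E and the mode is minor.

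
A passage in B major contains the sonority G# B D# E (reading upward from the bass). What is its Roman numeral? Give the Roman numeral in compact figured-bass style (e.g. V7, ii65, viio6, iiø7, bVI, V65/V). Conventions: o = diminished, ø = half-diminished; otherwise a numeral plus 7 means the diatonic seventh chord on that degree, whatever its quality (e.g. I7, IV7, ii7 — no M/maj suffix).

IV65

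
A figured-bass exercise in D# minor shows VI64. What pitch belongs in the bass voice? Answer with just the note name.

VI in D# minor has root B; the chord is B-D#-F#.
The figure 64 means second inversion — the fifth is in the bass.

F#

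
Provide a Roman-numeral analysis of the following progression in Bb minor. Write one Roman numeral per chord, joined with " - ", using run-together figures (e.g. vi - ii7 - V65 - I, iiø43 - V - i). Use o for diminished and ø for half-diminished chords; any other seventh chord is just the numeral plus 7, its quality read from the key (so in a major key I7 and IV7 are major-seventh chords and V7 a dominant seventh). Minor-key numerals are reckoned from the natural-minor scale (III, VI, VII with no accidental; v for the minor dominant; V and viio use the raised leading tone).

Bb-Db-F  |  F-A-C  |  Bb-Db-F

Bb-Db-F: minor triad on Bb = scale degree 1 → i.
F-A-C: root F is the dominant; major triad there is V.
Bb-Db-F: minor triad on Bb = scale degree 1 → i.

i - V - i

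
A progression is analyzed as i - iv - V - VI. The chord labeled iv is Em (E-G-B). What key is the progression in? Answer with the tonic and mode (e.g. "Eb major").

B minor

The chord Em is a minor triad rooted on E; its label is iv.
iv on E implies E is the subdominant; that puts the tonic at B, and the lowercase numeral fits minor mode.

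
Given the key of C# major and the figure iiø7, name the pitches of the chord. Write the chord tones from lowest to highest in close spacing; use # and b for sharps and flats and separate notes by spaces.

D# F# A C#

Scale degree 2 in C# major is D#; here the chord built on it is altered to a half-diminished seventh chord. iiø7 is the half-diminished supertonic seventh, borrowed from the parallel minor.
So the chord is D#-F#-A-C#.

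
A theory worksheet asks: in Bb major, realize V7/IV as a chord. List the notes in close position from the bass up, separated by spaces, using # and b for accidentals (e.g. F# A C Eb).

Bb D F Ab

V7/IV is a secondary dominant — the dominant seventh of IV. IV in Bb major is Eb, so the applied chord's root is Bb, a perfect fifth above.
Building a dominant seventh chord on Bb gives Bb-D-F-Ab.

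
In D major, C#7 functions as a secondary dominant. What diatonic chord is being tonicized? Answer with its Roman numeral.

iii

The chord is a dominant seventh chord on C#.
A dominant resolves down a perfect fifth: C# → F#. In D major, F# is scale degree 3, i.e. iii.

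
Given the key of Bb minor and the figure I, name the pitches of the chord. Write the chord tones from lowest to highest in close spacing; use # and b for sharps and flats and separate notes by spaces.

I is the major tonic (Picardy third), borrowed from the parallel major. In Bb minor that root is Bb.
So the chord is Bb-D-F.

Bb D F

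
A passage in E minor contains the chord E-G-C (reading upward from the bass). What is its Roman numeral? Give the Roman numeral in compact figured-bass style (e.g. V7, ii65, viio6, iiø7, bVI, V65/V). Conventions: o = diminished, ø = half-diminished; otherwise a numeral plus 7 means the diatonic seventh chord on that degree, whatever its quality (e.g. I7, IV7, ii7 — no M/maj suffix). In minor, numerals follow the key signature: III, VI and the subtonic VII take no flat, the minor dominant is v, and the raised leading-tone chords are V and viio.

The pitches C-E-G form a major triad rooted on C.
C is scale degree 6 in E minor, and a major triad on that degree is written VI.
With E in the bass the chord is in first inversion, so the figured bass is 6.

VI6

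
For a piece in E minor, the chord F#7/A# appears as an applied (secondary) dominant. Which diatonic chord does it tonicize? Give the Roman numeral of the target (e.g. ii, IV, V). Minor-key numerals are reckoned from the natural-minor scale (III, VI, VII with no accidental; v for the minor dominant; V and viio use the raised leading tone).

V

The chord is a dominant seventh chord on F#.
A dominant resolves down a perfect fifth: F# → B. In E minor, B is scale degree 5, i.e. V.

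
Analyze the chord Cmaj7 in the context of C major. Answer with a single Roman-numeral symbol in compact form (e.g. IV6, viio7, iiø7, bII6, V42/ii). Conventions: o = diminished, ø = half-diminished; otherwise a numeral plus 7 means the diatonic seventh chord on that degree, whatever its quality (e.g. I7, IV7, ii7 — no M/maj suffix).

The pitches C-E-G-B form a major seventh chord rooted on C.
In C major, C is the tonic; the diatonic major seventh chord there is I7.

I7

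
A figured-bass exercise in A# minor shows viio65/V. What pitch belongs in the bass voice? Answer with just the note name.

F##

The applied chord viio65/V is rooted on D##: D##-F##-A#-C#.
The figure 65 means first inversion — the third is in the bass.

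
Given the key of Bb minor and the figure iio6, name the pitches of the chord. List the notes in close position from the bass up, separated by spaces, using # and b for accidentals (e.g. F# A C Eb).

The numeral's case and figure indicate a diminished triad. In Bb minor its root, the second degree, is C.
That chord is spelled C-Eb-Gb.
The figured bass 6 indicates first inversion, placing the third (Eb) in the bass: Eb-Gb-C.

Eb Gb C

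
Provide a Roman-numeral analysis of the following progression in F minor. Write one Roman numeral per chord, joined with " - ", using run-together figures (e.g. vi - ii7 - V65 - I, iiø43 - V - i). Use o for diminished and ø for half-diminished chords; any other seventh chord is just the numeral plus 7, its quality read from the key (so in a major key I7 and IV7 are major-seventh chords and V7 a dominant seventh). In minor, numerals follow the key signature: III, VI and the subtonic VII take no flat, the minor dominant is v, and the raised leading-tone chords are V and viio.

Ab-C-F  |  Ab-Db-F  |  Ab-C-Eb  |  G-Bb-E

i6 - VI64 - III - viio6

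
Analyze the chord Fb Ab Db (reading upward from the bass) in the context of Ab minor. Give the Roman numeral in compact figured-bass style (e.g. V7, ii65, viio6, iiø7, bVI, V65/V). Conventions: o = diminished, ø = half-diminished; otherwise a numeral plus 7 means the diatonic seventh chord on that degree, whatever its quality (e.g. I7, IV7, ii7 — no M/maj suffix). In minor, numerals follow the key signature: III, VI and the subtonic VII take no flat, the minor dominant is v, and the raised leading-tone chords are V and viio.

iv6

Stacked in thirds the chord is Db-Fb-Ab: a minor triad on Db.
Db is scale degree 4 in Ab minor, and a minor triad on that degree is written iv.
With Fb in the bass the chord is in first inversion, so the figured bass is 6.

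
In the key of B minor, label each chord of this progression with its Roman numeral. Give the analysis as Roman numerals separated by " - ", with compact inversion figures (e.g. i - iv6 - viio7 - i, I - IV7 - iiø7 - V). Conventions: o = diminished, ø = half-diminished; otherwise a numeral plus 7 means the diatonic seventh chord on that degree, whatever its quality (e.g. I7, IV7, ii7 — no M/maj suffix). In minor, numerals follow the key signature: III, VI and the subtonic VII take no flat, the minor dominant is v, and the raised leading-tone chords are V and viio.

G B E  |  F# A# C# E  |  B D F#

iv6 - V7 - i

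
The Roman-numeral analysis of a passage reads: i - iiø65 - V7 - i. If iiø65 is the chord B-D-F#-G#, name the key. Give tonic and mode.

iiø65 is given as B-D-F#-G# — a half-diminished seventh chord with root G#.
Counting down one scale step from G# places the tonic on F#; a half-diminished seventh chord on degree 2 is diatonic only in minor.

F# minor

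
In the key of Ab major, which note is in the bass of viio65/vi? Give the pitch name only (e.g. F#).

G

The applied chord viio65/vi is rooted on E: E-G-Bb-Db.
The figure 65 means first inversion — the third is in the bass.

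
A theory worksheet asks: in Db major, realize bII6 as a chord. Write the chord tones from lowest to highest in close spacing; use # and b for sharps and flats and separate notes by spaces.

bII6 is the Neapolitan sixth — a major triad on the lowered second degree, here in its customary first inversion. In Db major that root is Ebb.
So the chord is Ebb-Gb-Bbb.
The figured bass 6 indicates first inversion, placing the third (Gb) in the bass: Gb-Bbb-Ebb.

Gb Bbb Ebb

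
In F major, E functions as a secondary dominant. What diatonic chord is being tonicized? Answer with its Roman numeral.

iii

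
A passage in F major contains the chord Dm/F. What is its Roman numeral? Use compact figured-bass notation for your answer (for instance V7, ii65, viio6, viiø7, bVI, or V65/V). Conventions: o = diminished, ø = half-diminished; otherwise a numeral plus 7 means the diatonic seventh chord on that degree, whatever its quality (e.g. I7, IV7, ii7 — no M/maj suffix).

vi6

The pitches D-F-A form a minor triad rooted on D.
D is scale degree 6 in F major, and a minor triad on that degree is written vi.
With F in the bass the chord is in first inversion, so the figured bass is 6.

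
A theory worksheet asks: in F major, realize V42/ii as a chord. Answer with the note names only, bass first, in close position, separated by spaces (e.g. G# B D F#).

C D F# A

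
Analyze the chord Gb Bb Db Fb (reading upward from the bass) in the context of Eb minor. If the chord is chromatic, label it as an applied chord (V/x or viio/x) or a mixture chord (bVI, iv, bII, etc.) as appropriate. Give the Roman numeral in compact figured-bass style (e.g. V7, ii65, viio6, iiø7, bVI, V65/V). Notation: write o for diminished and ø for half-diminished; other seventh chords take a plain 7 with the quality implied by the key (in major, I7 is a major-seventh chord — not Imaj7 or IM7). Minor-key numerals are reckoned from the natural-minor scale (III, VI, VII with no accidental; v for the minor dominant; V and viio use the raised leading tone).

V7/VI

Stacked in thirds the chord is Gb-Bb-Db-Fb: a dominant seventh chord on Gb.
Gb is not a diatonic chord root with this quality in Eb minor, but it lies a perfect fifth above Cb (VI), so the chord functions as an applied dominant of VI.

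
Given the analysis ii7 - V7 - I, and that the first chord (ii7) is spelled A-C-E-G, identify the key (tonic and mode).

G major

ii7 is given as A-C-E-G — a minor seventh chord with root A.
If A is scale degree 2 and the mode makes that degree carry a minor seventh chord, the tonic is G and the mode is major.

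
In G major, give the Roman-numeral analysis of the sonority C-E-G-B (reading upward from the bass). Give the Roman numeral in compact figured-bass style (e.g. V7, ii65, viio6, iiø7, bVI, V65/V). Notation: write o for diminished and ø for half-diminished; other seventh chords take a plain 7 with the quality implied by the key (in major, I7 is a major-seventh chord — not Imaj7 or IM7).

Stacked in thirds the chord is C-E-G-B: a major seventh chord on C.
In G major, C is the subdominant; the diatonic major seventh chord there is IV7.

IV7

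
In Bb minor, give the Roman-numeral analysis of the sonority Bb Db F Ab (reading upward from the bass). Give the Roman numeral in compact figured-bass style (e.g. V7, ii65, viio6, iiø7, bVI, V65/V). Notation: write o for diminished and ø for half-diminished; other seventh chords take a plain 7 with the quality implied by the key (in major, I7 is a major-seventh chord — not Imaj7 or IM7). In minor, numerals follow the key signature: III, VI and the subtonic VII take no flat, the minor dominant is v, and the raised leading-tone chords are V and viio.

i7

Stacked in thirds the chord is Bb-Db-F-Ab: a minor seventh chord on Bb.
Bb is scale degree 1 in Bb minor, and a minor seventh chord on that degree is written i7.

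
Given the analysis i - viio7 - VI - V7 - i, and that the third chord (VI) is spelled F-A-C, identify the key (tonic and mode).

A minor

The chord F is a major triad rooted on F; its label is VI.
If F is scale degree 6 and the mode makes that degree carry a major triad, the tonic is A and the mode is minor.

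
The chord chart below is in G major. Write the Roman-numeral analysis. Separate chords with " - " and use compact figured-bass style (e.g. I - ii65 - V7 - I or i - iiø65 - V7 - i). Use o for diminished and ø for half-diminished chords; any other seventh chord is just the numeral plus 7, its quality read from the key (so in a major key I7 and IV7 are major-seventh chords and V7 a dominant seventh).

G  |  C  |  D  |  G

G: major triad on G = scale degree 1 → I.
C: major triad on C = scale degree 4 → IV.
D: root D is the dominant; major triad there is V.
G has root G, degree 1 in G major, so I.

I - IV - V - I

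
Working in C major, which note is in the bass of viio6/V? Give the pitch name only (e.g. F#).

A

The applied chord viio6/V is rooted on F#: F#-A-C.
The figure 6 means first inversion — the third is in the bass.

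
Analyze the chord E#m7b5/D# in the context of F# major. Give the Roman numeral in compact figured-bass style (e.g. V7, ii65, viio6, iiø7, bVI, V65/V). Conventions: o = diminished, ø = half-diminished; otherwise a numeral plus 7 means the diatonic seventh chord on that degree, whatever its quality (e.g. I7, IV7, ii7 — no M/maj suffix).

viiø42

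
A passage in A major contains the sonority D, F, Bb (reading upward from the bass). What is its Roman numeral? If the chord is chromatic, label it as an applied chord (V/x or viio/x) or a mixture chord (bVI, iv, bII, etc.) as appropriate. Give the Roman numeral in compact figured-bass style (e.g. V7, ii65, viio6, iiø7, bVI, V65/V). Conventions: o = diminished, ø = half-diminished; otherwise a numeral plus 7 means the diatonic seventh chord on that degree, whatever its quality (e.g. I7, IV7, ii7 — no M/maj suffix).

bII6

Stacked in thirds the chord is Bb-D-F: a major triad on Bb.
Bb is the lowered second degree of A major (diatonic 2 would be B). This is the Neapolitan sixth — a major triad on the lowered second degree, here in its customary first inversion.
With D in the bass the chord is in first inversion, so the figured bass is 6.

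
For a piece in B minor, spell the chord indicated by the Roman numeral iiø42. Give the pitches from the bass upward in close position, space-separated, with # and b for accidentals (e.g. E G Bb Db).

B C# E G

In B minor, the second degree is C#, and the diatonic chord built there is a half-diminished seventh chord.
Stacking thirds from C# gives C#-E-G-B.
The figured bass 42 indicates third inversion, placing the seventh (B) in the bass: B-C#-E-G.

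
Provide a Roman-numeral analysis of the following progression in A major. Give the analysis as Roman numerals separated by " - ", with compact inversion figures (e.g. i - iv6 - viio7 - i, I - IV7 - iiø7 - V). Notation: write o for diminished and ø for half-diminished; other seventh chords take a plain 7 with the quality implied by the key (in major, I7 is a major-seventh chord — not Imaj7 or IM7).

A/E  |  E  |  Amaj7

A/E has root A, degree 1 in A major, so I64.
E: major triad on E = scale degree 5 → V.
Amaj7: root A is the tonic; major seventh chord there is I7.

I64 - V - I7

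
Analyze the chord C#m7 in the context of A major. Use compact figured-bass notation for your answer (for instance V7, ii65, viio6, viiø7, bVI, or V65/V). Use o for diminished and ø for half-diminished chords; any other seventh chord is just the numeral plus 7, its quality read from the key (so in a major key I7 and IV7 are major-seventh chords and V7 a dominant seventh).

Stacked in thirds the chord is C#-E-G#-B: a minor seventh chord on C#.
In A major, C# is the mediant; the diatonic minor seventh chord there is iii7.

iii7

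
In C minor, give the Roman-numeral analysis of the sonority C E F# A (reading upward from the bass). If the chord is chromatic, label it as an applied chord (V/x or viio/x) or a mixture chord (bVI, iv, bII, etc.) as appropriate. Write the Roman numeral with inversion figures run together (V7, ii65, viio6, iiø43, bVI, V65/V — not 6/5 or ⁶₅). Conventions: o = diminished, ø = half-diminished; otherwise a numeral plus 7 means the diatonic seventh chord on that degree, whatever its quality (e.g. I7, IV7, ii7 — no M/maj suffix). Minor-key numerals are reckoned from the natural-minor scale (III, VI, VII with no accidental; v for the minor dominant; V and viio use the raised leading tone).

viiø43/V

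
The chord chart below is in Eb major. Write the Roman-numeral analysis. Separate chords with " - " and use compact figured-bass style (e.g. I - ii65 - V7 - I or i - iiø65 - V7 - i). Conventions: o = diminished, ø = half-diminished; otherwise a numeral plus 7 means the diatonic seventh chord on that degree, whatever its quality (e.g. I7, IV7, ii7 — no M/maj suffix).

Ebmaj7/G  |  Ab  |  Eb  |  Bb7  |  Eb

Ebmaj7/G: root Eb is the tonic; major seventh chord there is I65.
Ab: root Ab is the subdominant; major triad there is IV.
Eb: major triad on Eb = scale degree 1 → I.
Bb7: dominant seventh chord on Bb = scale degree 5 → V7.
Eb: root Eb is the tonic; major triad there is I.

I65 - IV - I - V7 - I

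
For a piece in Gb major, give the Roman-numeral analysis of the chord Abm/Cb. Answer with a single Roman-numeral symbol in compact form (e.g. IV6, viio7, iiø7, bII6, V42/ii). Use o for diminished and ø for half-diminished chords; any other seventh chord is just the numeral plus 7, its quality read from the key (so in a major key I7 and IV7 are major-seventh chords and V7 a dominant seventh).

ii6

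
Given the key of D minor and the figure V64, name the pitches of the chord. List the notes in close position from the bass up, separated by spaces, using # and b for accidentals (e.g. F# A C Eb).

In D minor, scale degree 5 is A. The dominant is major (leading tone raised), so V is a major triad.
That chord is spelled A-C#-E.
The figured bass 64 indicates second inversion, placing the fifth (E) in the bass: E-A-C#.

E A C#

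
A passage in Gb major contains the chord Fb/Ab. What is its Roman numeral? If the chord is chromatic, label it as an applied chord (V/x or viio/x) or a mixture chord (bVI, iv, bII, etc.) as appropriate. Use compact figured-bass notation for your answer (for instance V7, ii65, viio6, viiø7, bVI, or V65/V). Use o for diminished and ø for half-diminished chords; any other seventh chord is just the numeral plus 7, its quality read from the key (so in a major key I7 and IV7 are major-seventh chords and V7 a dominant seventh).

bVII6

The pitches Fb-Ab-Cb form a major triad rooted on Fb.
Fb is the lowered seventh degree of Gb major (diatonic 7 would be F). This is a major triad on the lowered seventh degree (the subtonic), borrowed from the parallel minor.
With Ab in the bass the chord is in first inversion, so the figured bass is 6.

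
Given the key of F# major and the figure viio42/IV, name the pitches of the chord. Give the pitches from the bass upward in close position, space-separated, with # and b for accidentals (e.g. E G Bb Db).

G A# C# E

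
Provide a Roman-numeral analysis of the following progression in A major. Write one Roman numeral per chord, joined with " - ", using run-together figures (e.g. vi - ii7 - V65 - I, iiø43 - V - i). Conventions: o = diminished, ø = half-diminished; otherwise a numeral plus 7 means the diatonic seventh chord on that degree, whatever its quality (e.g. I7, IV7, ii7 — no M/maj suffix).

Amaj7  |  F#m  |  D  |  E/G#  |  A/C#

I7 - vi - IV - V6 - I6

Amaj7: major seventh chord on A = scale degree 1 → I7.
F#m: minor triad on F# = scale degree 6 → vi.
D has root D, degree 4 in A major, so IV.
E/G#: root E is the dominant; major triad there is V6.
A/C#: root A is the tonic; major triad there is I6.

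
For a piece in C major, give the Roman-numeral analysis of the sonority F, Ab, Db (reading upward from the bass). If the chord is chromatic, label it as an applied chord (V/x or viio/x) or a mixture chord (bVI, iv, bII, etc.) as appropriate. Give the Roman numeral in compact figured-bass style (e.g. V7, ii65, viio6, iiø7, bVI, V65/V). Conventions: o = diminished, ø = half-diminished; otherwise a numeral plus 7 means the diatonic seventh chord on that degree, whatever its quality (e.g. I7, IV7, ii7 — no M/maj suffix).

Stacked in thirds the chord is Db-F-Ab: a major triad on Db.
Db is the lowered second degree of C major (diatonic 2 would be D). This is the Neapolitan sixth — a major triad on the lowered second degree, here in its customary first inversion.
With F in the bass the chord is in first inversion, so the figured bass is 6.

bII6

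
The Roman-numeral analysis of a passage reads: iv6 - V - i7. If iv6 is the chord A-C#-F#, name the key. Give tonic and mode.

iv6 is given as A-C#-F# — a minor triad with root F#.
iv6 on F# implies F# is the subdominant; that puts the tonic at C#, and the lowercase numeral fits minor mode.

C# minor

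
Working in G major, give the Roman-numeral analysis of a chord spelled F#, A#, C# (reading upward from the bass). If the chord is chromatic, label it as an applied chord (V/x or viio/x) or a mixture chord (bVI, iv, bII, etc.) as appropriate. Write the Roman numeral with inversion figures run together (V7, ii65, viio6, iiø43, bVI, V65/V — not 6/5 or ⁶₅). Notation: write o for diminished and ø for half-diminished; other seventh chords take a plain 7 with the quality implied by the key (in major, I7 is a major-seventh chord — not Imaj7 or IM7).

Stacked in thirds the chord is F#-A#-C#: a major triad on F#.
F# is not a diatonic chord root with this quality in G major, but it lies a perfect fifth above B (iii), so the chord functions as an applied dominant of iii.

V/iii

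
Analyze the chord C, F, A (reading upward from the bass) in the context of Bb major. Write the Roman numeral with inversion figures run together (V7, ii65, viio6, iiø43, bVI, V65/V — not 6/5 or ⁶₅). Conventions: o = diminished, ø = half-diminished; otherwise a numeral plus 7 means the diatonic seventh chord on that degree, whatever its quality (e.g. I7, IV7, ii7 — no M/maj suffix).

V64

The pitches F-A-C form a major triad rooted on F.
F is scale degree 5 in Bb major, and a major triad on that degree is written V.
With C in the bass the chord is in second inversion, so the figured bass is 64.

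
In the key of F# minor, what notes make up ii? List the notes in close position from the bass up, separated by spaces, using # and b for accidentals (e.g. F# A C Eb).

G# B D#

Scale degree 2 in F# minor is G#; here the chord built on it is altered to a minor triad. ii is the minor supertonic, borrowed from the parallel major (the Dorian ii).
So the chord is G#-B-D#.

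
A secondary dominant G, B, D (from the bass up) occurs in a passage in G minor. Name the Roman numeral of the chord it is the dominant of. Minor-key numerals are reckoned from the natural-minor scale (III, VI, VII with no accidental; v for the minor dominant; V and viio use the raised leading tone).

iv

The chord is a major triad on G.
A dominant resolves down a perfect fifth: G → C. In G minor, C is scale degree 4, i.e. iv.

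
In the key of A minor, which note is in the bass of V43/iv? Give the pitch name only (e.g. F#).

E

The applied chord V43/iv is rooted on A: A-C#-E-G.
The figure 43 means second inversion — the fifth is in the bass.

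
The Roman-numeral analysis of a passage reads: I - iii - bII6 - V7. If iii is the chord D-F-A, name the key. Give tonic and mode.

The chord Dm is a minor triad rooted on D; its label is iii.
If D is scale degree 3 and the mode makes that degree carry a minor triad, the tonic is Bb and the mode is major.

Bb major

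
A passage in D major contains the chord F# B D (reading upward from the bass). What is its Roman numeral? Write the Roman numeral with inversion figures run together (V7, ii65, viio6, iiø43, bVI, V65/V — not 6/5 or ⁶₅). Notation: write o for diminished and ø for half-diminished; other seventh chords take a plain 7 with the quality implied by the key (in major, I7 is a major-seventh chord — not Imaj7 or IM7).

vi64

Stacked in thirds the chord is B-D-F#: a minor triad on B.
In D major, B is the submediant; the diatonic minor triad there is vi.
With F# in the bass the chord is in second inversion, so the figured bass is 64.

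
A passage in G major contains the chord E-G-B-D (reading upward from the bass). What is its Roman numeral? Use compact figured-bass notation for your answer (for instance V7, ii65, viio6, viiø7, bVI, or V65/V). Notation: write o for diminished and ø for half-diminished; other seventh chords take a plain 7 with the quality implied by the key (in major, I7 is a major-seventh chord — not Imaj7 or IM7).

vi7

Stacked in thirds the chord is E-G-B-D: a minor seventh chord on E.
In G major, E is the submediant; the diatonic minor seventh chord there is vi7.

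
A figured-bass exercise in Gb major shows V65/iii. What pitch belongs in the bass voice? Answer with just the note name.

The applied chord V65/iii is rooted on F: F-A-C-Eb.
The figure 65 means first inversion — the third is in the bass.

A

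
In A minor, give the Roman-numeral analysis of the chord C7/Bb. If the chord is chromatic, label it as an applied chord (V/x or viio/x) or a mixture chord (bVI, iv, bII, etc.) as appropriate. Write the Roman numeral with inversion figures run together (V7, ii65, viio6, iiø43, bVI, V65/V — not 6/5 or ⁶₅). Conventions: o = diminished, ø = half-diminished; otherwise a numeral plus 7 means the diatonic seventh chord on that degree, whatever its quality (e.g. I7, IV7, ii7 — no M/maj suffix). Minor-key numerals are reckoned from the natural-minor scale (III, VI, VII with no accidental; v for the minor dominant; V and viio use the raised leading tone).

V42/VI

Stacked in thirds the chord is C-E-G-Bb: a dominant seventh chord on C.
C is not a diatonic chord root with this quality in A minor, but it lies a perfect fifth above F (VI), so the chord functions as an applied dominant of VI.
With Bb in the bass the chord is in third inversion, so the figured bass is 42.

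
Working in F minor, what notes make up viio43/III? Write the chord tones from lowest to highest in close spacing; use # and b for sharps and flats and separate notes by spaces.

Db Fb G Bb

The slash marks an applied leading-tone chord: viio of III. In F minor, III is Ab, so the leading tone to it is G, a half step below.
Building a fully diminished seventh chord on G gives G-Bb-Db-Fb.
The figured bass 43 indicates second inversion, placing the fifth (Db) in the bass: Db-Fb-G-Bb.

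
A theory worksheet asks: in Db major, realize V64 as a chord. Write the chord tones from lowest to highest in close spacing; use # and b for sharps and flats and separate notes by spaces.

Eb Ab C

The numeral's case and figure indicate a major triad. In Db major its root, the fifth degree, is Ab.
That chord is spelled Ab-C-Eb.
The figured bass 64 indicates second inversion, placing the fifth (Eb) in the bass: Eb-Ab-C.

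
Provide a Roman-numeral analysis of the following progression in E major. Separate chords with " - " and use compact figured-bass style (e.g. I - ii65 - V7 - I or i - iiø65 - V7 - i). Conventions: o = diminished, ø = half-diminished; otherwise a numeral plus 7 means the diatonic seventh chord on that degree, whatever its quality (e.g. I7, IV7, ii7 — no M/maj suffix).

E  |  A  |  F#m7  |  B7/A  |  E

I - IV - ii7 - V42 - I

E: major triad on E = scale degree 1 → I.
A has root A, degree 4 in E major, so IV.
F#m7 has root F#, degree 2 in E major, so ii7.
B7/A: root B is the dominant; dominant seventh chord there is V42.
E: root E is the tonic; major triad there is I.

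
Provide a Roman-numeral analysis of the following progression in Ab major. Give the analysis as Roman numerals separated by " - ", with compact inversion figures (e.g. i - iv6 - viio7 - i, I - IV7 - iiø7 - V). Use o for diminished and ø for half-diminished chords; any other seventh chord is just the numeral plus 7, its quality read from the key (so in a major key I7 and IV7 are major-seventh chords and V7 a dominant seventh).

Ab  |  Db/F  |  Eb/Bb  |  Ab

I - IV6 - V64 - I

Ab: major triad on Ab = scale degree 1 → I.
Db/F: major triad on Db = scale degree 4 → IV6.
Eb/Bb: major triad on Eb = scale degree 5 → V64.
Ab has root Ab, degree 1 in Ab major, so I.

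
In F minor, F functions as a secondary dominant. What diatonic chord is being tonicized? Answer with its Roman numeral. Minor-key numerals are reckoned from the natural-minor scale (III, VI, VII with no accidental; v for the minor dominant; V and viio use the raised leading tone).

iv

The chord is a major triad on F.
A dominant resolves down a perfect fifth: F → Bb. In F minor, Bb is scale degree 4, i.e. iv.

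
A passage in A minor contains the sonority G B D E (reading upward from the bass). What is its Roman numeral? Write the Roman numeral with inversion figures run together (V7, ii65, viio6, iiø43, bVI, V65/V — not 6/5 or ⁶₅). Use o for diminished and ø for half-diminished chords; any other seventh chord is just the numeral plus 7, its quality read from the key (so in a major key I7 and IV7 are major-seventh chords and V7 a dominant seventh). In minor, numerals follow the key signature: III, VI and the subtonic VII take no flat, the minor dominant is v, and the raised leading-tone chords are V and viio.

The pitches E-G-B-D form a minor seventh chord rooted on E.
E is scale degree 5 in A minor, and a minor seventh chord on that degree is written v7.
With G in the bass the chord is in first inversion, so the figured bass is 65.

v65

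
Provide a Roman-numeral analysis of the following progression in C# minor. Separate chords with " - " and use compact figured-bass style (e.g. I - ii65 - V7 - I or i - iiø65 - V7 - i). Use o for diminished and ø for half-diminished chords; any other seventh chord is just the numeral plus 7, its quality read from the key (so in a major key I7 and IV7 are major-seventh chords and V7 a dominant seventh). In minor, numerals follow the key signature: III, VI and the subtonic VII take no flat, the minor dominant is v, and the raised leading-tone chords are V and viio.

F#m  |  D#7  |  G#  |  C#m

iv - V7/V - V - i

F#m: root F# is the subdominant; minor triad there is iv.
D#7 is the secondary dominant of V (dominant seventh chord on D#): V7/V.
G#: root G# is the dominant; major triad there is V.
C#m: minor triad on C# = scale degree 1 → i.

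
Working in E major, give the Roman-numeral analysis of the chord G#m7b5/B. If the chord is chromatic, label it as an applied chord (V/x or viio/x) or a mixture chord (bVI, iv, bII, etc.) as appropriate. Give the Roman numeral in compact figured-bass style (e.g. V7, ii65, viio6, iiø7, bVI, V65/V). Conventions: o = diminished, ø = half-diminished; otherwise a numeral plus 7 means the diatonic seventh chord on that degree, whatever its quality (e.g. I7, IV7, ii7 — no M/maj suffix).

viiø65/IV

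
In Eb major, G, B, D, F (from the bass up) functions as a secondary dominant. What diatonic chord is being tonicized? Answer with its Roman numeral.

vi

The chord is a dominant seventh chord on G.
A dominant resolves down a perfect fifth: G → C. In Eb major, C is scale degree 6, i.e. vi.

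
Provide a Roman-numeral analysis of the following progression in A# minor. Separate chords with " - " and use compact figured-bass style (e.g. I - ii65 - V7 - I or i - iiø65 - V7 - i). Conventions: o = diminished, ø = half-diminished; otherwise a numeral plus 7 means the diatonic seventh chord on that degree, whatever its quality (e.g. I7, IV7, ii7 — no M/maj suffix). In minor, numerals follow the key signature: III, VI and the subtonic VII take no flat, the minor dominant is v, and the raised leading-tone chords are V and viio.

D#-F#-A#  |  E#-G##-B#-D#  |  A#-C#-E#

iv - V7 - i

D#-F#-A#: root D# is the subdominant; minor triad there is iv.
E#-G##-B#-D#: dominant seventh chord on E# = scale degree 5 → V7.
A#-C#-E# has root A#, degree 1 in A# minor, so i.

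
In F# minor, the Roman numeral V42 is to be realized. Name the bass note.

B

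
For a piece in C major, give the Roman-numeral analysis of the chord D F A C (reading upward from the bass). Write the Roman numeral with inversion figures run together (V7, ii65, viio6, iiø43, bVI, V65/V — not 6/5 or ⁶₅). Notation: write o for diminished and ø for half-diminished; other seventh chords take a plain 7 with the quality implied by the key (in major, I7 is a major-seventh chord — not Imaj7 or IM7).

The pitches D-F-A-C form a minor seventh chord rooted on D.
D is scale degree 2 in C major, and a minor seventh chord on that degree is written ii7.

ii7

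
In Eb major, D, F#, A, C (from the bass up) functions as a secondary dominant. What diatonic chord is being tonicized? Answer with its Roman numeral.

iii

The chord is a dominant seventh chord on D.
A dominant resolves down a perfect fifth: D → G. In Eb major, G is scale degree 3, i.e. iii.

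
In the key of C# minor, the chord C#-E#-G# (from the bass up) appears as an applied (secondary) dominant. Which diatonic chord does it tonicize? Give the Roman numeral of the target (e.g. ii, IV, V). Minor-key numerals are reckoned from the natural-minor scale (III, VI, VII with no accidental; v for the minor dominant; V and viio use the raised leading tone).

iv

The chord is a major triad on C#.
A dominant resolves down a perfect fifth: C# → F#. In C# minor, F# is scale degree 4, i.e. iv.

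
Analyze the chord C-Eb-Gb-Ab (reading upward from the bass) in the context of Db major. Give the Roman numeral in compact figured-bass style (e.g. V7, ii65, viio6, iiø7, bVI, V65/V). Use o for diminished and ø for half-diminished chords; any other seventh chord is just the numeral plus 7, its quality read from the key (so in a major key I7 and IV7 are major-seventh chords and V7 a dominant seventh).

Stacked in thirds the chord is Ab-C-Eb-Gb: a dominant seventh chord on Ab.
Ab is scale degree 5 in Db major, and a dominant seventh chord on that degree is written V7.
With C in the bass the chord is in first inversion, so the figured bass is 65.

V65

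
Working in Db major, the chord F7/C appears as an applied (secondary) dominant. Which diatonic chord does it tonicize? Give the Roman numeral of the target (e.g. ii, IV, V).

The chord is a dominant seventh chord on F.
A dominant resolves down a perfect fifth: F → Bb. In Db major, Bb is scale degree 6, i.e. vi.

vi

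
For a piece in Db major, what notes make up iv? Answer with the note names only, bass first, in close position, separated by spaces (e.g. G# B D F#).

Scale degree 4 in Db major is Gb; here the chord built on it is altered to a minor triad. iv is the minor subdominant, borrowed from the parallel minor.
So the chord is Gb-Bbb-Db.

Gb Bbb Db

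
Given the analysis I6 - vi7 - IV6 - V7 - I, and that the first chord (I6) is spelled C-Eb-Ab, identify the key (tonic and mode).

Ab major

The anchor chord is a major triad on Ab, labeled I6.
If Ab is scale degree 1 and the mode makes that degree carry a major triad, the tonic is Ab and the mode is major.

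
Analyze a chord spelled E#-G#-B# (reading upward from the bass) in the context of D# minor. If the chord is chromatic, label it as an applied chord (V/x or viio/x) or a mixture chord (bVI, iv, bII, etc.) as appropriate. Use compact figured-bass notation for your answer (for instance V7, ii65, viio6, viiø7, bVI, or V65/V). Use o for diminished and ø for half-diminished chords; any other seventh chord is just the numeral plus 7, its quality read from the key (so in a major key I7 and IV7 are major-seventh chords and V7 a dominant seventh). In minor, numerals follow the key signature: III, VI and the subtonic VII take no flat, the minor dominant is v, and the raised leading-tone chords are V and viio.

ii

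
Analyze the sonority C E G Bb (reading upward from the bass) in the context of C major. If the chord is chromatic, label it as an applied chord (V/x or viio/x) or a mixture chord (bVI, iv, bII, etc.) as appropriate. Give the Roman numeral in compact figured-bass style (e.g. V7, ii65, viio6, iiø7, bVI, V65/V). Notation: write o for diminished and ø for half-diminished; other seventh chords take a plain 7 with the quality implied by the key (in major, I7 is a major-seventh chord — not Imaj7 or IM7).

Stacked in thirds the chord is C-E-G-Bb: a dominant seventh chord on C.
C is not a diatonic chord root with this quality in C major, but it lies a perfect fifth above F (IV), so the chord functions as an applied dominant of IV.

V7/IV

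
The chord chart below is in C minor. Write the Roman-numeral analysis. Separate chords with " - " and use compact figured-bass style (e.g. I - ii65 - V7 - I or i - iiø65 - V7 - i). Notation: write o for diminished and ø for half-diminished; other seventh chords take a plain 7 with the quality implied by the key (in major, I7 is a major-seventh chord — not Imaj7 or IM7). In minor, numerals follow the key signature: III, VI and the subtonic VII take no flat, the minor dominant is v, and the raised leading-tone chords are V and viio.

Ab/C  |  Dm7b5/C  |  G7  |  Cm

VI6 - iiø42 - V7 - i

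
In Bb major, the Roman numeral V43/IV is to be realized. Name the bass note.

The applied chord V43/IV is rooted on Bb: Bb-D-F-Ab.
The figure 43 means second inversion — the fifth is in the bass.

F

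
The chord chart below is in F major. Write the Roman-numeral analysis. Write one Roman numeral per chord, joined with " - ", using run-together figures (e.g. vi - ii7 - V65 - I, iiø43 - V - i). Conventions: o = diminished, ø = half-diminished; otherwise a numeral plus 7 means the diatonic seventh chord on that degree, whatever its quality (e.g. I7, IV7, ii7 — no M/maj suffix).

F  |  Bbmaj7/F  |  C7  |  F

I - IV43 - V7 - I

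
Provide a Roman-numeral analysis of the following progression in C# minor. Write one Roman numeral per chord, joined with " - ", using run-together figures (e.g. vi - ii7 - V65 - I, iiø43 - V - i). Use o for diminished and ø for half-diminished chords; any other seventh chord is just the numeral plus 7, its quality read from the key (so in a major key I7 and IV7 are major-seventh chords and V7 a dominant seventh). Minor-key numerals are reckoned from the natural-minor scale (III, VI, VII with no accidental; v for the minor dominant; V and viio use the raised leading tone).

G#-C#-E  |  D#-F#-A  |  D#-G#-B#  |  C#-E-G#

i64 - iio - V64 - i

G#-C#-E: minor triad on C# = scale degree 1 → i64.
D#-F#-A: root D# is the supertonic; diminished triad there is iio.
D#-G#-B#: root G# is the dominant; major triad there is V64.
C#-E-G#: minor triad on C# = scale degree 1 → i.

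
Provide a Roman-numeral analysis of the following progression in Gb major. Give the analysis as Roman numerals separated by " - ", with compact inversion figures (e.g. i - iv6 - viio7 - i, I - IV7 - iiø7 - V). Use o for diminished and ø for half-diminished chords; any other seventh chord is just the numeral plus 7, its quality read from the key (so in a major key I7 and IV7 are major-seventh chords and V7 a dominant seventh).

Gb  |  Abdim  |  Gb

I - iio - I

Gb has root Gb, degree 1 in Gb major, so I.
Abdim: Ab with this quality isn't in the key; it's iio, borrowed from the parallel minor.
Gb has root Gb, degree 1 in Gb major, so I.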